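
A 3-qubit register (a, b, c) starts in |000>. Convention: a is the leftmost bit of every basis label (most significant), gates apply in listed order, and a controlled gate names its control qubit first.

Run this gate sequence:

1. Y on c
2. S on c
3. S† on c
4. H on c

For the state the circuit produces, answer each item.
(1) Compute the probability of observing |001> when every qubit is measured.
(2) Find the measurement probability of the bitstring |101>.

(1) Outcome |001> occurs with probability 1/2.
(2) The probability of measuring |101> is 0.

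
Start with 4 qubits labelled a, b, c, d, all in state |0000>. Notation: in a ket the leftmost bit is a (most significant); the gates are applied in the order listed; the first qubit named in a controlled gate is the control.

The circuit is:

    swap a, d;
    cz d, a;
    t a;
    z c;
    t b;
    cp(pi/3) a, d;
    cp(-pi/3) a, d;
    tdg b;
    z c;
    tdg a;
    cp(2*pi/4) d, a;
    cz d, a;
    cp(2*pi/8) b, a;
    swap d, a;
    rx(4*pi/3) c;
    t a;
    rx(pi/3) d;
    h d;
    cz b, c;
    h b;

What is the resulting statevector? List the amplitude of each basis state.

After the circuit, the state carries amplitude -sqrt(3)/8 + I/8 on |0000>, -sqrt(3)/8 - I/8 on |0001>, -sqrt(3)/8 - 3*I/8 on |0010>, sqrt(3)/8 - 3*I/8 on |0011>, -sqrt(3)/8 + I/8 on |0100>, -sqrt(3)/8 - I/8 on |0101>, -sqrt(3)/8 - 3*I/8 on |0110>, sqrt(3)/8 - 3*I/8 on |0111>, 0 on |1000>, 0 on |1001>, 0 on |1010>, 0 on |1011>, 0 on |1100>, 0 on |1101>, 0 on |1110>, 0 on |1111>. Key observation: the block from step 3 through step 10 cancels to the identity and can be dropped.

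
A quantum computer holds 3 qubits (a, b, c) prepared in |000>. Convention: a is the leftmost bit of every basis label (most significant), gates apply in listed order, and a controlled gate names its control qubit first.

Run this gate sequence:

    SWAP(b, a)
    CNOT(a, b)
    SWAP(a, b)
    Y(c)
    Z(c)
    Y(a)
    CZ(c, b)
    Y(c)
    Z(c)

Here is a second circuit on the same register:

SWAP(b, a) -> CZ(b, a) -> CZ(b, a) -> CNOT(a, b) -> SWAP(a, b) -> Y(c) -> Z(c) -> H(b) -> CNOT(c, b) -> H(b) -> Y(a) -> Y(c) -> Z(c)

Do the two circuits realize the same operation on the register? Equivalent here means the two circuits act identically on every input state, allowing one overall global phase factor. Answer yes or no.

Yes, they are equivalent — the unitaries differ by at most a global phase.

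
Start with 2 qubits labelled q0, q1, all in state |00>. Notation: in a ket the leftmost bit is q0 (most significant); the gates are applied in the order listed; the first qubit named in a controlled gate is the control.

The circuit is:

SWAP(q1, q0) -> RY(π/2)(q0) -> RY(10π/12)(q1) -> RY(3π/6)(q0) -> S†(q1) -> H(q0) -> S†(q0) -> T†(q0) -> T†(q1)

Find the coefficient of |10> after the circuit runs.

The final state's coefficient on |10> equals (-1 + sqrt(3))*exp(I*pi/4)/4.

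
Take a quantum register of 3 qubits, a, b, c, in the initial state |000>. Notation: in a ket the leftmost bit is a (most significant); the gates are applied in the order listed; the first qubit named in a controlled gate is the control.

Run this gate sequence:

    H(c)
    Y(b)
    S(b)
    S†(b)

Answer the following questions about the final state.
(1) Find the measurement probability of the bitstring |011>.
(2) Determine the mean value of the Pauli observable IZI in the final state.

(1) The probability of measuring |011> is 1/2. Key observation: the block from step 3 through step 4 cancels to the identity and can be dropped.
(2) The observable IZI averages to -1.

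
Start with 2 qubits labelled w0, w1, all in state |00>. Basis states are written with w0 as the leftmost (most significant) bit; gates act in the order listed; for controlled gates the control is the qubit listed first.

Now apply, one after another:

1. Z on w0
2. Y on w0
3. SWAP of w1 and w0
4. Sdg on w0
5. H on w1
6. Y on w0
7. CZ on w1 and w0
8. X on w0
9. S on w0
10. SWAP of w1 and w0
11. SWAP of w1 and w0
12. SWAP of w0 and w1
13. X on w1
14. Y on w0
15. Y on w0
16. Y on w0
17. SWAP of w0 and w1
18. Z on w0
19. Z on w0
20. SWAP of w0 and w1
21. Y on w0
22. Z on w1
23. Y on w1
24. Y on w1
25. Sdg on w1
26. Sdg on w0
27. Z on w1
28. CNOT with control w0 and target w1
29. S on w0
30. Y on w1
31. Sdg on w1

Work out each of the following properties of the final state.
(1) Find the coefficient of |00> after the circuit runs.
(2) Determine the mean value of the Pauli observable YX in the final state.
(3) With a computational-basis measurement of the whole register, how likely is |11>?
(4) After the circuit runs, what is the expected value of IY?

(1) The final state's coefficient on |00> equals sqrt(2)/2. Key observation: gates 16-21 undo each other exactly, leaving only the rest of the circuit to track.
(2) The expectation value of YX is 1.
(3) A full measurement returns |11> with probability 1/2.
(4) The expectation value of IY is 0.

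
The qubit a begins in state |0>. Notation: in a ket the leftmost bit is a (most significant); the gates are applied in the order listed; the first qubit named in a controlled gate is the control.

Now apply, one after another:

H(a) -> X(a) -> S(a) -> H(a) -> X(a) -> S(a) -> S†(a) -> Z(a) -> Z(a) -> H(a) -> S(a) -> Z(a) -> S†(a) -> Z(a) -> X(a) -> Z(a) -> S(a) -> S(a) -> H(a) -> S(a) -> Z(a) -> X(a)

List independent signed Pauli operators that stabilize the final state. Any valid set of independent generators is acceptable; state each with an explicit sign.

The stabilizer group can be generated by -X, among other valid generating sets.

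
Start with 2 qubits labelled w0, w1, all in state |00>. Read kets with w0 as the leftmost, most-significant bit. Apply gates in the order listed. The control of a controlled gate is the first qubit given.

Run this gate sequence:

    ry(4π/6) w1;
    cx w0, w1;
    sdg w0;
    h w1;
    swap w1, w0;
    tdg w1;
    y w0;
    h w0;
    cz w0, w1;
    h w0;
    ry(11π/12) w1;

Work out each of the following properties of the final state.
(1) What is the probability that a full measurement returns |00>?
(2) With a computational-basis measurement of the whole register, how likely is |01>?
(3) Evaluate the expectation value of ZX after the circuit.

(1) A full measurement returns |00> with probability -sqrt(3)/8 - sqrt(6)/32 + sqrt(2)/32 + 1/4.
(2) The probability of measuring |01> is -sqrt(3)/8 - sqrt(2)/32 + sqrt(6)/32 + 1/4.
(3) In the final state, ZX has expectation -3*sqrt(2)/8 + sqrt(6)/8.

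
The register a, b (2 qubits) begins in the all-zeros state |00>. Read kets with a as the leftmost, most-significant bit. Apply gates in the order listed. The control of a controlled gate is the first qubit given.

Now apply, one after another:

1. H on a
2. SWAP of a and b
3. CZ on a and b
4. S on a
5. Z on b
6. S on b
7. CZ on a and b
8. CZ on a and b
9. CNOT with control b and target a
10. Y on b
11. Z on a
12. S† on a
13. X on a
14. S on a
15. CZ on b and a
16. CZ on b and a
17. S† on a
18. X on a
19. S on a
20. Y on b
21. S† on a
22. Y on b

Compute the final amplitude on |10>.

The amplitude on |10> is -sqrt(2)*I/2. Key observation: steps 12-19 multiply out to the identity, so the circuit reduces to the remaining gates.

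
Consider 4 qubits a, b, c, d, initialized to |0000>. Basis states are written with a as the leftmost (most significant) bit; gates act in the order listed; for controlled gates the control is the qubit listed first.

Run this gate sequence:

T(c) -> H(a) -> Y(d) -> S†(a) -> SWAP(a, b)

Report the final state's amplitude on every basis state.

The final amplitudes are sqrt(2)*I/2 on |0001>, sqrt(2)/2 on |0101>, and 0 on every other basis state.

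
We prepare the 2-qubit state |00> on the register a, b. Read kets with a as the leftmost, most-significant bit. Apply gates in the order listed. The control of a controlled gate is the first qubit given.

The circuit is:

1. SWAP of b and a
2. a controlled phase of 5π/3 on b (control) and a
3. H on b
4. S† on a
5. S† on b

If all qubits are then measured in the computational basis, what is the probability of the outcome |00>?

The probability of measuring |00> is 1/2.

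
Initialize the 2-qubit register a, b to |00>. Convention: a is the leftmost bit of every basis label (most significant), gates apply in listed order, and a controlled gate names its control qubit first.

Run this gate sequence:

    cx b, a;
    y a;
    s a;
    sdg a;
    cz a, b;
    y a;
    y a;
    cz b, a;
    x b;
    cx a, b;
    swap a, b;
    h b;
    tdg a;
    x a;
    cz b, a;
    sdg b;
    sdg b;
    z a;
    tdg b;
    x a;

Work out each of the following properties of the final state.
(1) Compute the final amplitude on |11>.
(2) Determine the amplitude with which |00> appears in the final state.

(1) |11> carries amplitude 0 in the final state.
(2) The final state's coefficient on |00> equals -sqrt(2)*I/2.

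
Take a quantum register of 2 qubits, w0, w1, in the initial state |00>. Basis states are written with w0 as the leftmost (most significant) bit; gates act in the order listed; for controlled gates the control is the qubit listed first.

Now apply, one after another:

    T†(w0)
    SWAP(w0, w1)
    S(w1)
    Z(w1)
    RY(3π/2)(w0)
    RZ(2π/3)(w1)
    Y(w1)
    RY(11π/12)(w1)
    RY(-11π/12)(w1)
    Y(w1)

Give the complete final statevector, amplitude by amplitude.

After the circuit, the state carries amplitude sqrt(2)*exp(2*I*pi/3)/2 on |00>, 0 on |01>, -sqrt(2)*exp(2*I*pi/3)/2 on |10>, 0 on |11>.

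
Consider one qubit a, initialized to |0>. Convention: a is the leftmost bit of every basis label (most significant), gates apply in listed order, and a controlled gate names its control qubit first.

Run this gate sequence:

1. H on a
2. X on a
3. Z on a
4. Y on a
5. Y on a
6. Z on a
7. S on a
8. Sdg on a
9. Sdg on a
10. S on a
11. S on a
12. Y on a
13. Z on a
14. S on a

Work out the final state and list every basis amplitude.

After the circuit, the state carries amplitude sqrt(2)/2 on |0>, sqrt(2)/2 on |1>. Key observation: gates 8-11 undo each other exactly, leaving only the rest of the circuit to track.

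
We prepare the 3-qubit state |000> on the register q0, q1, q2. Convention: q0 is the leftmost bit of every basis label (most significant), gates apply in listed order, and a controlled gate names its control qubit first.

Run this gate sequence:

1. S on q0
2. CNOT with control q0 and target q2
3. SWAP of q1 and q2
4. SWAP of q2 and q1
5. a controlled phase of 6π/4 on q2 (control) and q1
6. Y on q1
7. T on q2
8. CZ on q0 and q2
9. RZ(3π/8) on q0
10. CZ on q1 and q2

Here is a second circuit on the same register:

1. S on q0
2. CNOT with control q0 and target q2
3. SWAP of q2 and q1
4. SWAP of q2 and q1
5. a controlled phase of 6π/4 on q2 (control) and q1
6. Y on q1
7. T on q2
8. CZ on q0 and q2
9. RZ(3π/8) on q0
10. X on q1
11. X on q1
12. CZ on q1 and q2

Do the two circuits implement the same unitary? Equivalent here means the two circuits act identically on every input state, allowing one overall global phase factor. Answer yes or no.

Yes: on every input state the two circuits agree up to one overall phase factor.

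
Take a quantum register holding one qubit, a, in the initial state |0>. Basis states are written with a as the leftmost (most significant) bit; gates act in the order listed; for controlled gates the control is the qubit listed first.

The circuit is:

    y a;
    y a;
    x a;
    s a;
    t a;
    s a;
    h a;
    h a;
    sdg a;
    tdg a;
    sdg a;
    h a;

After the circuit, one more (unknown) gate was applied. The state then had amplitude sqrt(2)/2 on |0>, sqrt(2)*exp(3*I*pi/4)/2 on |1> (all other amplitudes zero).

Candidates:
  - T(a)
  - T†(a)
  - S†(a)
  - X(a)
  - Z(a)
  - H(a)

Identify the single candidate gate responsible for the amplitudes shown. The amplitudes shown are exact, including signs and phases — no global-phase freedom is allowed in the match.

The unique candidate consistent with the amplitudes is T†(a). Key observation: the block from step 4 through step 11 cancels to the identity and can be dropped.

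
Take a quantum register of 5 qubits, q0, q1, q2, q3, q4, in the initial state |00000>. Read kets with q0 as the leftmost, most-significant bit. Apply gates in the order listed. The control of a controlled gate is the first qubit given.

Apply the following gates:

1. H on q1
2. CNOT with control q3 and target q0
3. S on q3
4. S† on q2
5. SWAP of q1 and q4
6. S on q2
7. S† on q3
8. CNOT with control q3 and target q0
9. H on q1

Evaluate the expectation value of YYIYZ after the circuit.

In the final state, YYIYZ has expectation 0.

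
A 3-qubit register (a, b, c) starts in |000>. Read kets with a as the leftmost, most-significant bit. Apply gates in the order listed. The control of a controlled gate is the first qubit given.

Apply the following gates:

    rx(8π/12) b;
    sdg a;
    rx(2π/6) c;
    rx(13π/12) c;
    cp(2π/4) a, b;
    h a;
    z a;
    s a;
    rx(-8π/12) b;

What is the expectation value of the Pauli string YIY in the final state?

In the final state, YIY has expectation -sqrt(6)/4 - sqrt(2)/4.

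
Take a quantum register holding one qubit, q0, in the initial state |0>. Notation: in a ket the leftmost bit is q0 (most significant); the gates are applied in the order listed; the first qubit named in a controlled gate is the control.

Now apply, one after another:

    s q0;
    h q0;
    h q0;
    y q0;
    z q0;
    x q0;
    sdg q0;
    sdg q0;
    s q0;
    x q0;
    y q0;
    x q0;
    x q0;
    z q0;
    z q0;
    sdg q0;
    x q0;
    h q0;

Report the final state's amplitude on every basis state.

The final amplitudes are -sqrt(2)/2 on |0>, sqrt(2)/2 on |1>.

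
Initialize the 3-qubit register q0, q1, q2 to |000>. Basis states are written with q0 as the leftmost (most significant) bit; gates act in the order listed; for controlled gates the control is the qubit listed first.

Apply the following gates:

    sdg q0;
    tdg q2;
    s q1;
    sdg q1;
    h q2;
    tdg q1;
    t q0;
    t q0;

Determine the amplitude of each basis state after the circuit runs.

The resulting statevector has amplitude sqrt(2)/2 on |000>, sqrt(2)/2 on |001>, and 0 on every other basis state.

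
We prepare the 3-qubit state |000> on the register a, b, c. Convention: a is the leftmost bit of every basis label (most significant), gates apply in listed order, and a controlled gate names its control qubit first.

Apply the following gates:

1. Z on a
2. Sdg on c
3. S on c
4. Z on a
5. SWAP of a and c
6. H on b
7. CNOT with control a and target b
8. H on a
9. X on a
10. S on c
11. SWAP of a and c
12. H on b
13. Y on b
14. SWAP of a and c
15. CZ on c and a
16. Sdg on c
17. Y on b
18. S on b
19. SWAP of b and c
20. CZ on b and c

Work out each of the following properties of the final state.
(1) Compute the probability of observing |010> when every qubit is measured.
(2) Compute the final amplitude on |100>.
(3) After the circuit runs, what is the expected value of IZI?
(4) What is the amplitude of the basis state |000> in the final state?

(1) Outcome |010> occurs with probability 0.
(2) The amplitude on |100> is sqrt(2)/2.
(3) The observable IZI averages to 1.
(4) |000> carries amplitude sqrt(2)/2 in the final state.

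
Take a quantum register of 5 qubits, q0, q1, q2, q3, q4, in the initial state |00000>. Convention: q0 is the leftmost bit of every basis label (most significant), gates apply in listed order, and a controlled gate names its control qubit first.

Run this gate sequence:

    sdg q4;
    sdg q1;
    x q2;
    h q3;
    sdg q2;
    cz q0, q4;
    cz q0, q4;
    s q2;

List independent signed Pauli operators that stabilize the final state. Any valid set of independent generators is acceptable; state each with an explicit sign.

The final state is stabilized by the group generated by +IIIXI, +ZIIII, +IZIII, -IIZII, +IIIIZ; other independent generating sets are equally valid.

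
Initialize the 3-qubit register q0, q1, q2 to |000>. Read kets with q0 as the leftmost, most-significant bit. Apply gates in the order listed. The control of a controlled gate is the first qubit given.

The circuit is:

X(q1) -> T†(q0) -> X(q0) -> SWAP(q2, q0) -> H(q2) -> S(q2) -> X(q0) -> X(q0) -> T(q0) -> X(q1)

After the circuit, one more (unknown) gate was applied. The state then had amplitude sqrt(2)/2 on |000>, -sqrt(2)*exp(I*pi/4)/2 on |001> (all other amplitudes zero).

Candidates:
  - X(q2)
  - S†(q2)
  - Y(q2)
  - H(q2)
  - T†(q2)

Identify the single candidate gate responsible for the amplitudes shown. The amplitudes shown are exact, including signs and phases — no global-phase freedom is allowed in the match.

It was T†(q2) that produced the state shown.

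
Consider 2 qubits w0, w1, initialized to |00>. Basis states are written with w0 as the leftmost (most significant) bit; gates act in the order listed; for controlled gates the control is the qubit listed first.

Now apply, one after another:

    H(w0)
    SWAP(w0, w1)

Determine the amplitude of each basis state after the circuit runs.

The final amplitudes are sqrt(2)/2 on |00>, sqrt(2)/2 on |01>, 0 on |10>, 0 on |11>.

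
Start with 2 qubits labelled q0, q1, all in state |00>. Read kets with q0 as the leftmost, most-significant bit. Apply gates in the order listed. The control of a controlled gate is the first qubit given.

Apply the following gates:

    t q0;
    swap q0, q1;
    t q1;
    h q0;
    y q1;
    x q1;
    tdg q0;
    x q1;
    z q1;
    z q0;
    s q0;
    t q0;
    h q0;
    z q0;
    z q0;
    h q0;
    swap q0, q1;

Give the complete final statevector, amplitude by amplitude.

The resulting statevector has amplitude 0 on |00>, 0 on |01>, -sqrt(2)*I/2 on |10>, -sqrt(2)/2 on |11>. Key observation: steps 13-16 multiply out to the identity, so the circuit reduces to the remaining gates.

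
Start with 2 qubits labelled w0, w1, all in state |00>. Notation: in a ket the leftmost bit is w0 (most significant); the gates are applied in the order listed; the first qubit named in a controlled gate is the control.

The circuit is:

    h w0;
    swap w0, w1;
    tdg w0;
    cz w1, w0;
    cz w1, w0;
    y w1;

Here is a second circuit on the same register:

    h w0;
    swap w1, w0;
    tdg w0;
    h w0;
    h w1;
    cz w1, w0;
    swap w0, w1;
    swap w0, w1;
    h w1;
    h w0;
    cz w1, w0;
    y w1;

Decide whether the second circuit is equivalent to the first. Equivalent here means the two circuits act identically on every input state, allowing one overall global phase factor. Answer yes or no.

No — the two circuits implement different unitaries, even allowing a global phase.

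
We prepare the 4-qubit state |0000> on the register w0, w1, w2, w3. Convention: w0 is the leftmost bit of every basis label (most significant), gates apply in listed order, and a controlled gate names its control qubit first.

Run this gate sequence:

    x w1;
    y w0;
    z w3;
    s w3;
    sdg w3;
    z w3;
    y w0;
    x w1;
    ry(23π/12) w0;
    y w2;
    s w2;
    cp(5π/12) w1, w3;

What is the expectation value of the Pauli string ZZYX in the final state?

The observable ZZYX averages to 0. Key observation: the block from step 1 through step 8 cancels to the identity and can be dropped.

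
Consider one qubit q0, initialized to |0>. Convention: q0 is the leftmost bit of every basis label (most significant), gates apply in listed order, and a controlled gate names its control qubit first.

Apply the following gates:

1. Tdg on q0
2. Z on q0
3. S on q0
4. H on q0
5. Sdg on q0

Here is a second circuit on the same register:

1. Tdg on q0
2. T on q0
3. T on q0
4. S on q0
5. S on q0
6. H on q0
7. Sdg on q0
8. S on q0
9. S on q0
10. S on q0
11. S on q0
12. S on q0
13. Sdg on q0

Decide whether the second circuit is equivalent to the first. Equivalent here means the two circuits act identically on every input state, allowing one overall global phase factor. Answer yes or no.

Yes: on every input state the two circuits agree up to one overall phase factor.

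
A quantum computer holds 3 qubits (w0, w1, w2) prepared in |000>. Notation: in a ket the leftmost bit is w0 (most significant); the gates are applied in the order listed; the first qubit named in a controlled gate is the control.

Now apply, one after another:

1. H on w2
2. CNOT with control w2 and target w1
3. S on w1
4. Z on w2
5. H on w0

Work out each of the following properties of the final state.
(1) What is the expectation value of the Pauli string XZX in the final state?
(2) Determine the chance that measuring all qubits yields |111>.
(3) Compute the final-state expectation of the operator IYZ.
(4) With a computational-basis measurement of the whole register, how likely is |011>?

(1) The expectation value of XZX is 0.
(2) Outcome |111> occurs with probability 1/4.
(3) In the final state, IYZ has expectation 0.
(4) Outcome |011> occurs with probability 1/4.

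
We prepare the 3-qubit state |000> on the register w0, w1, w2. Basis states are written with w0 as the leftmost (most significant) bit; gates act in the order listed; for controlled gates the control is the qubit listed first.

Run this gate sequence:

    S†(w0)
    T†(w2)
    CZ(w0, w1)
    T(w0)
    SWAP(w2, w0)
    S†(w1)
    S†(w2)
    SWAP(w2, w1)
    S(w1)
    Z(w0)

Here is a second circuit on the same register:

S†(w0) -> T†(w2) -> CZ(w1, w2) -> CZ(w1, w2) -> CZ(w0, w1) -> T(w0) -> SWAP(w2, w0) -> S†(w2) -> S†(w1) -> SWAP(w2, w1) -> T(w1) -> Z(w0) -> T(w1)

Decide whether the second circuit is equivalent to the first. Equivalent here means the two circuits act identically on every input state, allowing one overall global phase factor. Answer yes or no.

Yes: on every input state the two circuits agree up to one overall phase factor.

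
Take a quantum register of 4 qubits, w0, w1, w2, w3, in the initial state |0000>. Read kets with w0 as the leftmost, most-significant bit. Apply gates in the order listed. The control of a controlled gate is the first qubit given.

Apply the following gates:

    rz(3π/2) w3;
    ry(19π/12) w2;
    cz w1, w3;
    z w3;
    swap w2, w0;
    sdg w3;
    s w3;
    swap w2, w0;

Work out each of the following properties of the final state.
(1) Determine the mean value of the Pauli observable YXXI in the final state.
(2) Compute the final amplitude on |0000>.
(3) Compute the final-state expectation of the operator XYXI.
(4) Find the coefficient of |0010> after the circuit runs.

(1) The observable YXXI averages to 0.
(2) The final state's coefficient on |0000> equals (sqrt(6 - 3*sqrt(2))/4 + sqrt(sqrt(2) + 2)/4)*exp(I*pi/4).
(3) In the final state, XYXI has expectation 0.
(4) The final state's coefficient on |0010> equals (-sqrt(3*sqrt(2) + 6)/4 + sqrt(2 - sqrt(2))/4)*exp(I*pi/4).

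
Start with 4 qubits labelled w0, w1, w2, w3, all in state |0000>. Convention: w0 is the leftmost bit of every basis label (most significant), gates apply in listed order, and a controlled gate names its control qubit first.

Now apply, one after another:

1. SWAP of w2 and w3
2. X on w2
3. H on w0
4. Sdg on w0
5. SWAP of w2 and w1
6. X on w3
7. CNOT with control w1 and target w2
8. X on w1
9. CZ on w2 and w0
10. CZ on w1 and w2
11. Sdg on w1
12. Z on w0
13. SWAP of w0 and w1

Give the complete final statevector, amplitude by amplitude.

The resulting statevector has amplitude sqrt(2)/2 on |0011>, -sqrt(2)*I/2 on |0111>, and 0 on every other basis state.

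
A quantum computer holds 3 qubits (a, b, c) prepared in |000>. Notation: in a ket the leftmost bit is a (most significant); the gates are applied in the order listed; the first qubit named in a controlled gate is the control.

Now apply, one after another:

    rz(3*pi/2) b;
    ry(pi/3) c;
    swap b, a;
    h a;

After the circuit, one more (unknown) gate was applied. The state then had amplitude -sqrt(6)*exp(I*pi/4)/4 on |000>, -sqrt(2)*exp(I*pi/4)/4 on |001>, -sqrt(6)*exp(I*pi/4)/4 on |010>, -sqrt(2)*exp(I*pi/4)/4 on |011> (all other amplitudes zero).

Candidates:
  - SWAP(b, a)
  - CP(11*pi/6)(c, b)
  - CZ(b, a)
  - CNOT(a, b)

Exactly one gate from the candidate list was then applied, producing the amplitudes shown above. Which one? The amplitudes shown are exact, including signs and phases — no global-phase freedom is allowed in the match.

The unique candidate consistent with the amplitudes is SWAP(b, a).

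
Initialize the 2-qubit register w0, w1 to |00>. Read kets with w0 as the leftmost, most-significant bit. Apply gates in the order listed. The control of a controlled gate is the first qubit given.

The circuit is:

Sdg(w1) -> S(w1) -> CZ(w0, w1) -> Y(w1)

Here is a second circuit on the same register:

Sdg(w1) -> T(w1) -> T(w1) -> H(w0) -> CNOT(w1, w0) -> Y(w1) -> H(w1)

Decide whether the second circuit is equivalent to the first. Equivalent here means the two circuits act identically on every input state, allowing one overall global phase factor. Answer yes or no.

No — the two circuits implement different unitaries, even allowing a global phase.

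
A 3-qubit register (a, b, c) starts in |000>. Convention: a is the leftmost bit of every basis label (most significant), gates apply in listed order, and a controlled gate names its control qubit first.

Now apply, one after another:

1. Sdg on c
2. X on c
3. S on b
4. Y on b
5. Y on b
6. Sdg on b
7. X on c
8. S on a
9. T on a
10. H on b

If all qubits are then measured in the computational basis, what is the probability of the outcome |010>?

A full measurement returns |010> with probability 1/2. Key observation: the block from step 2 through step 7 cancels to the identity and can be dropped.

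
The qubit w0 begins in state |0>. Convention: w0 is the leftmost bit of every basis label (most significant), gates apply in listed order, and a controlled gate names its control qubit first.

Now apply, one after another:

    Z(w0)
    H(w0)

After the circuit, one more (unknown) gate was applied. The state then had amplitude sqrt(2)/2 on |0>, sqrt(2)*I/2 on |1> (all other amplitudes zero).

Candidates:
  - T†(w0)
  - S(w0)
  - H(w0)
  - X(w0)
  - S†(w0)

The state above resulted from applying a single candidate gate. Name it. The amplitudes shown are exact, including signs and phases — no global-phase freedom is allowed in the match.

It was S(w0) that produced the state shown.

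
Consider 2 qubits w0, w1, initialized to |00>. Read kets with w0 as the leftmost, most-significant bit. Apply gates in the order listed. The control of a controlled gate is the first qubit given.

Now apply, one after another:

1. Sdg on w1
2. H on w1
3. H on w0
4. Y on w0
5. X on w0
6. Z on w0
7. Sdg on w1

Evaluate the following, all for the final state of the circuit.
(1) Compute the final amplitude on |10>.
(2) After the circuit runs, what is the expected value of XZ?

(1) The final state's coefficient on |10> equals I/2.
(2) In the final state, XZ has expectation 0.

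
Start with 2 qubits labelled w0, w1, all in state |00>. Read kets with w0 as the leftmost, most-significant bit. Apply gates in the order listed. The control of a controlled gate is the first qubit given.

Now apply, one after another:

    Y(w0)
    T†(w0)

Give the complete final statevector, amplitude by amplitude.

The resulting statevector has amplitude exp(I*pi/4) on |10>, and 0 on every other basis state.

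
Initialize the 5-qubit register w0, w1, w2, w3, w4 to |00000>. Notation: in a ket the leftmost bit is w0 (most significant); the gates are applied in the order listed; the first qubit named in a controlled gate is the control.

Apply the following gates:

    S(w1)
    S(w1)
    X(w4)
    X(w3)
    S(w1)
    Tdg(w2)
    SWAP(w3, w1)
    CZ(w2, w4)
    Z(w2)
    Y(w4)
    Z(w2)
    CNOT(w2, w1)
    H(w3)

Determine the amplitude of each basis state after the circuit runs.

The final amplitudes are -sqrt(2)*I/2 on |01000>, -sqrt(2)*I/2 on |01010>, and 0 on every other basis state.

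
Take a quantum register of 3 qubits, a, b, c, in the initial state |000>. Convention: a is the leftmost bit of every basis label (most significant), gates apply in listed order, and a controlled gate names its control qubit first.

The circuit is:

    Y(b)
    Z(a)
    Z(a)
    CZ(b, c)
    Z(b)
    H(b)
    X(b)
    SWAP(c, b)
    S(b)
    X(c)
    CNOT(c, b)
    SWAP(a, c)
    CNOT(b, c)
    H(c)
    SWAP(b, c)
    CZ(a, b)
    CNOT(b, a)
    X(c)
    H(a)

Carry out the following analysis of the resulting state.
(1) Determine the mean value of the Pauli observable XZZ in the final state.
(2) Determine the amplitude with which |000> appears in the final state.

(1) The observable XZZ averages to -1.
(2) The amplitude on |000> is sqrt(2)*I/4.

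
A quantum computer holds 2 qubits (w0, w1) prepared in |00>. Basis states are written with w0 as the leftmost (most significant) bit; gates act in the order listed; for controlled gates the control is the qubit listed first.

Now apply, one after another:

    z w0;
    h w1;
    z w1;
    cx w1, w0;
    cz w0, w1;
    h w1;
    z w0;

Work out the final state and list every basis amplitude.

The resulting statevector has amplitude 1/2 on |00>, 1/2 on |01>, -1/2 on |10>, 1/2 on |11>.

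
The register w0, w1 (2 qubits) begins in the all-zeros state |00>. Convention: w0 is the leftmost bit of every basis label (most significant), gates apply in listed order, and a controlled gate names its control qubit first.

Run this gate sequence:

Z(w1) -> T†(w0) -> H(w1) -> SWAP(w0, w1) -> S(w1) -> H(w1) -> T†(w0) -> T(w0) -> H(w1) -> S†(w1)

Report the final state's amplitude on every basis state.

After the circuit, the state carries amplitude sqrt(2)/2 on |00>, 0 on |01>, sqrt(2)/2 on |10>, 0 on |11>. Key observation: gates 5-10 undo each other exactly, leaving only the rest of the circuit to track.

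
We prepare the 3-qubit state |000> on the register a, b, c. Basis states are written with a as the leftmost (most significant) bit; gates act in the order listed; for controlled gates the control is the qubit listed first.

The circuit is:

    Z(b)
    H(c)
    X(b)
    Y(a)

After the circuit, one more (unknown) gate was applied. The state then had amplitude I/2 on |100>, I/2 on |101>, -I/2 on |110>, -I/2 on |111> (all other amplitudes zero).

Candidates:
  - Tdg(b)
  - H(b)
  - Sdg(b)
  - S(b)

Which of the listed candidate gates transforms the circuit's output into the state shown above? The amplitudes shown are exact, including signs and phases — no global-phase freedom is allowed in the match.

It was H(b) that produced the state shown.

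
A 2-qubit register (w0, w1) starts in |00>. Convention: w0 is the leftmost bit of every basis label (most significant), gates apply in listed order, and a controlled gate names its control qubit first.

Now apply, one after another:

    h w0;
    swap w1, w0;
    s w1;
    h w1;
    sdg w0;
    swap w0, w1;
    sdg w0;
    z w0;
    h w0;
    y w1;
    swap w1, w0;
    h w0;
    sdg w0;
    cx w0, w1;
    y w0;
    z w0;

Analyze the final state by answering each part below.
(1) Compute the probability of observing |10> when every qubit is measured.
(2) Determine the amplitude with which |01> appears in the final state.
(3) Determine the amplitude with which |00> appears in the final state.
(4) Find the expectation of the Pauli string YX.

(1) Outcome |10> occurs with probability 1/2.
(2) The amplitude on |01> is -1/2 + I/2.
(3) |00> carries amplitude 0 in the final state.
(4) The expectation value of YX is -1.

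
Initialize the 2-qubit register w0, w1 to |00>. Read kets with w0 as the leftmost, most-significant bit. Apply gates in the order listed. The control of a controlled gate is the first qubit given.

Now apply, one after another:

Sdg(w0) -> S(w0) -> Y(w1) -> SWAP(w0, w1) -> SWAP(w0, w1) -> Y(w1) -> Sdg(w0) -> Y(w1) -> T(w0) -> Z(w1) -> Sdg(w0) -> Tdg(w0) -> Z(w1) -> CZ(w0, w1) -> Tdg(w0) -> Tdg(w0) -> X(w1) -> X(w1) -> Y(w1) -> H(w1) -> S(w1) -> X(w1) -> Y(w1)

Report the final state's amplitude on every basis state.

The final amplitudes are -sqrt(2)*I/2 on |00>, -sqrt(2)/2 on |01>, 0 on |10>, 0 on |11>. Key observation: steps 2-7 multiply out to the identity, so the circuit reduces to the remaining gates.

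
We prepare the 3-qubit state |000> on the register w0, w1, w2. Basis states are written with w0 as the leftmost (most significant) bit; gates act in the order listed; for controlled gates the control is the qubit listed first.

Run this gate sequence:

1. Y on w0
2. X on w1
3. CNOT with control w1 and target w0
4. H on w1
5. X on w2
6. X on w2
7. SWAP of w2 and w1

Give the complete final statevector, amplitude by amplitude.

After the circuit, the state carries amplitude sqrt(2)*I/2 on |000>, -sqrt(2)*I/2 on |001>, and 0 on every other basis state. Key observation: gates 5-6 undo each other exactly, leaving only the rest of the circuit to track.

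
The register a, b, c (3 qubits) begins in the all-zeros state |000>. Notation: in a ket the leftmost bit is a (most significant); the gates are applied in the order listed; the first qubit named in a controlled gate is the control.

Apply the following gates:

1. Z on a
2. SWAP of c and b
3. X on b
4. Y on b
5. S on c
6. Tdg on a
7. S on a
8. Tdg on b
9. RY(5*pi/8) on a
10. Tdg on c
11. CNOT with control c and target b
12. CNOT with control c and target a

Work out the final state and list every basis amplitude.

After the circuit, the state carries amplitude -I*cos(5*pi/16) on |000>, -I*sin(5*pi/16) on |100>, and 0 on every other basis state.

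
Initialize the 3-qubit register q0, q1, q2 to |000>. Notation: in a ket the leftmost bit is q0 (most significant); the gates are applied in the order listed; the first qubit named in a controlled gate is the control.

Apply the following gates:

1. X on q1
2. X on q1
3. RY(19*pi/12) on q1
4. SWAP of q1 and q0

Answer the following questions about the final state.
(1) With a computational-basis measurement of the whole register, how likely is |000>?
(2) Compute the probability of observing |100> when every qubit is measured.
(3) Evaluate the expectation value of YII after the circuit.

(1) The probability of measuring |000> is -sqrt(2)/8 + sqrt(6)/8 + 1/2.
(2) The probability of measuring |100> is -sqrt(6)/8 + sqrt(2)/8 + 1/2.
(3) In the final state, YII has expectation 0.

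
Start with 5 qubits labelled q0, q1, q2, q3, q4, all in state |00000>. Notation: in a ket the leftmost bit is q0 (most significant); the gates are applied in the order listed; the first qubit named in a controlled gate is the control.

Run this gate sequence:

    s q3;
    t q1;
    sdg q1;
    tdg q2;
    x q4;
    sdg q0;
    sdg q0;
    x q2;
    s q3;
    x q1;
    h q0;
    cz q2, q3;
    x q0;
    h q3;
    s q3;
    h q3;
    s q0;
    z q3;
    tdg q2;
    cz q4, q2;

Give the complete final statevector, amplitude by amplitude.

After the circuit, the state carries amplitude -1/2 on |01101>, sqrt(2)*(-1 + I)*exp(3*I*pi/4)/4 on |01111>, sqrt(2)*(-1 + I)*exp(3*I*pi/4)/4 on |11101>, 1/2 on |11111>, and 0 on every other basis state.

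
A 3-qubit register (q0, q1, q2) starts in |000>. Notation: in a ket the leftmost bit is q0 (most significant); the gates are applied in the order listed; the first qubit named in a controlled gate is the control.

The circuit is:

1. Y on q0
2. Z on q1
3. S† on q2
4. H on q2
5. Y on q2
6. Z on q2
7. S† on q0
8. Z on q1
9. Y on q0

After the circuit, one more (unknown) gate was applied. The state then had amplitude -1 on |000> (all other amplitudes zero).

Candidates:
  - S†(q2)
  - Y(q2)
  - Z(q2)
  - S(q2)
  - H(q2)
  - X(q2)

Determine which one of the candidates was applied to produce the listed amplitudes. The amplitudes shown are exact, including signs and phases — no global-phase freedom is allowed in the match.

It was H(q2) that produced the state shown.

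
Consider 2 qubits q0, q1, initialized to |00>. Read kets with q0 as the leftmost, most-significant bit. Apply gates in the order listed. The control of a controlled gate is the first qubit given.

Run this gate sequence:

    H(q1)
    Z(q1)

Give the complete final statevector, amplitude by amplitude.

The resulting statevector has amplitude sqrt(2)/2 on |00>, -sqrt(2)/2 on |01>, 0 on |10>, 0 on |11>.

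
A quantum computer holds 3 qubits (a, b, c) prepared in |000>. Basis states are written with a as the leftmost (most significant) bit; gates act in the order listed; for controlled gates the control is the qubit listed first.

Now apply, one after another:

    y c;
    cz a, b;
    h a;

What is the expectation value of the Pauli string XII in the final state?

In the final state, XII has expectation 1.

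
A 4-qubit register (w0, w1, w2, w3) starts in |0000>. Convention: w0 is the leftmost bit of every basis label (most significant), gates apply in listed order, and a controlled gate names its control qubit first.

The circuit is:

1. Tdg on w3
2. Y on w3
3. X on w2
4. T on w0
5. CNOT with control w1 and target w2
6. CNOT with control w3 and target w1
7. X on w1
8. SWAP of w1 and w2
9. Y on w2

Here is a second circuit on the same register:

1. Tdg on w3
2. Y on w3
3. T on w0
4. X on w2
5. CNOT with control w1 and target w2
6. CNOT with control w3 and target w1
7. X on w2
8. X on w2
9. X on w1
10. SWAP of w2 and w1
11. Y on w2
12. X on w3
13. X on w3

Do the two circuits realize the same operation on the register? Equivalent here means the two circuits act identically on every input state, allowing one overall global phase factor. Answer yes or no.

Yes — the two circuits implement the same unitary up to a global phase.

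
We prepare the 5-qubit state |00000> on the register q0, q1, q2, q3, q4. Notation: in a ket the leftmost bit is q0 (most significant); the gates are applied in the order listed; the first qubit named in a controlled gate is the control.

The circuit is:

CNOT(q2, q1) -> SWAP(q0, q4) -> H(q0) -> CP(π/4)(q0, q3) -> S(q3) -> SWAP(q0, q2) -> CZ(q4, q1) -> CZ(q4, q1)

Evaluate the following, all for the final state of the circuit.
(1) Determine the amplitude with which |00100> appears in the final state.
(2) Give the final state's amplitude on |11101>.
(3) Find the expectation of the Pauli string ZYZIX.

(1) |00100> carries amplitude sqrt(2)/2 in the final state. Key observation: steps 7-8 multiply out to the identity, so the circuit reduces to the remaining gates.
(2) |11101> carries amplitude 0 in the final state.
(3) The expectation value of ZYZIX is 0.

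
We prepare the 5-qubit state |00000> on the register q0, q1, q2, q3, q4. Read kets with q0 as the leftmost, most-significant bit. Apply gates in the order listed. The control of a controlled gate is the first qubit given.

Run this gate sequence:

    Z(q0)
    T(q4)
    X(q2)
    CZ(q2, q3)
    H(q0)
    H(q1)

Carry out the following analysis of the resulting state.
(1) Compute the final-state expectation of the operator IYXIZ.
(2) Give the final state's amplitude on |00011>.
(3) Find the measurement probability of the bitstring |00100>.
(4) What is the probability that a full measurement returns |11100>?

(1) In the final state, IYXIZ has expectation 0.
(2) The amplitude on |00011> is 0.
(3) Outcome |00100> occurs with probability 1/4.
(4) The probability of measuring |11100> is 1/4.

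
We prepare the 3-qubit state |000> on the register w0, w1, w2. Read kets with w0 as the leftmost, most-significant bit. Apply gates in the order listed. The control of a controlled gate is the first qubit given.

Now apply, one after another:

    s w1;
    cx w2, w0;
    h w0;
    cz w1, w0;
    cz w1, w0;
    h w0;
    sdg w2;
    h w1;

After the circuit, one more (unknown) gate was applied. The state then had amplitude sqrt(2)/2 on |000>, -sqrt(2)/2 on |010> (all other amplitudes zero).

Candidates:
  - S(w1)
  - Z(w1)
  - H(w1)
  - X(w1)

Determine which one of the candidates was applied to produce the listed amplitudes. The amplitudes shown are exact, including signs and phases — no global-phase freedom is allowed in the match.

It was Z(w1) that produced the state shown. Key observation: the block from step 3 through step 6 cancels to the identity and can be dropped.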